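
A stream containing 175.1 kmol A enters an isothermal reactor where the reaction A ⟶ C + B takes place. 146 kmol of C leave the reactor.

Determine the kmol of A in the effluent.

29.1 kmol

For C: n = n₀ + 1ξ → 146 = 0 + 1ξ, giving ξ = 146 kmol.
Outlet amounts (n = n₀ + ν ξ):
  A: 175.1 − 1(146) = 29.1
  C: 0 + 1(146) = 146
  B: 0 + 1(146) = 146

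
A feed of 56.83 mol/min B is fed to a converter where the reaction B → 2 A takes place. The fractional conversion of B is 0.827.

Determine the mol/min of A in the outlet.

94 mol/min

B reacted = 0.827 × 56.83 = 47 mol/min; ν_B = −1, so ξ = 47/1 = 47 mol/min.
Outlet amounts (n = n₀ + ν ξ):
  B: 56.83 − 1(47) = 9.832
  A: 0 + 2(47) = 94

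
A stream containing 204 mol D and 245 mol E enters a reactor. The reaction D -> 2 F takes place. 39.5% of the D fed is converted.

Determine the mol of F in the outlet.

161 mol

D reacted = 0.395 × 204 = 80.58 mol; ν_D = −1, so ξ = 80.58/1 = 80.58 mol.
Outlet amounts (n = n₀ + ν ξ):
  D: 204 − 1(80.58) = 123.4
  F: 0 + 2(80.58) = 161.2
  E: 245 (inert)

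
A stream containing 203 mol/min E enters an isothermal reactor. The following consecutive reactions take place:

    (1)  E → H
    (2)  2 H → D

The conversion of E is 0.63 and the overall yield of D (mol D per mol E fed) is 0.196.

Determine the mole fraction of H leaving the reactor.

0.296

Conversion of E: E consumed = 1ξ₁ = 0.63 × 203 → ξ₁ = 127.9 mol/min.
Yield of D: 1ξ₂ / 203 = 0.196 → ξ₂ = 39.79 mol/min.
Outlet amounts (n = n₀ + Σ ν·ξ):
  E: 203 − 1(127.9) = 75.11
  H: 0 + 1(127.9) − 2(39.79) = 48.31
  D: 0 + 1(39.79) = 39.79
Total out = 163.2 mol/min; y_H = 48.31 / 163.2 = 0.296.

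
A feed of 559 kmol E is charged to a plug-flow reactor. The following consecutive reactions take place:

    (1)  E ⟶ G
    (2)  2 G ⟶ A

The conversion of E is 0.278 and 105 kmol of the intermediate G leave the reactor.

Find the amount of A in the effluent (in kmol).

25.2 kmol

Conversion of E: E consumed = 1ξ₁ = 0.278 × 559 → ξ₁ = 155.4 kmol.
G balance: n_G = 0 + 1ξ₁ − 2ξ₂ = 105 → ξ₂ = (1·155.4 − 105)/2 = 25.2 kmol.
Outlet amounts (n = n₀ + Σ ν·ξ):
  E: 559 − 1(155.4) = 403.6
  G: 0 + 1(155.4) − 2(25.2) = 105
  A: 0 + 1(25.2) = 25.2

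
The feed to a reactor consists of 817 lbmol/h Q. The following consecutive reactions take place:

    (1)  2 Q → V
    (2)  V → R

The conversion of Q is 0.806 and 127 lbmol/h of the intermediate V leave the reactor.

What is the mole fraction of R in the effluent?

Conversion of Q: Q consumed = 2ξ₁ = 0.806 × 817 → ξ₁ = 329.3 lbmol/h.
V balance: n_V = 0 + 1ξ₁ − 1ξ₂ = 127 → ξ₂ = (1·329.3 − 127)/1 = 202.3 lbmol/h.
Outlet amounts (n = n₀ + Σ ν·ξ):
  Q: 817 − 2(329.3) = 158.5
  V: 0 + 1(329.3) − 1(202.3) = 127
  R: 0 + 1(202.3) = 202.3
Total out = 487.7 lbmol/h; y_R = 202.3 / 487.7 = 0.4147.

0.415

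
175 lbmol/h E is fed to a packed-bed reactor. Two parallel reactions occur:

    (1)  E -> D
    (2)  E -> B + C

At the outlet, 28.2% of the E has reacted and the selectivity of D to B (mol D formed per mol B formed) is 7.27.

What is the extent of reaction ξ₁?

ξ₁ = 43.4 lbmol/h

Conversion of E: E consumed = 0.282 × 175 = 49.35 lbmol/h = 1ξ₁ + 1ξ₂.
Selectivity: 1ξ₁ / (1ξ₂) = 7.27 → ξ₁ = 7.27 ξ₂.
Substitute: (1·7.27 + 1) ξ₂ = 49.35 → ξ₂ = 5.967 lbmol/h, ξ₁ = 43.38 lbmol/h.
Outlet amounts (n = n₀ + Σ ν·ξ):
  E: 175 − 1(43.38) − 1(5.967) = 125.7
  D: 0 + 1(43.38) = 43.38
  B: 0 + 1(5.967) = 5.967
  C: 0 + 1(5.967) = 5.967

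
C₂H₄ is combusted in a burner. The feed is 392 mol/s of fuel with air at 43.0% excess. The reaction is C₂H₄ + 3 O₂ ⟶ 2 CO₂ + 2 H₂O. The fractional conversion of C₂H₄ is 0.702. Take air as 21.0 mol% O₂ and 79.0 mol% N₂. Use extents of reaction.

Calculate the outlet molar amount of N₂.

Stoichiometric O₂ = 3 × 392 = 1176 mol/s; O₂ fed = 1176 × 1.430 = 1682 mol/s.
N₂ fed = 1682 × 79/21 = 6326 mol/s.
Fuel reacted = 0.702 × 392 → ξ = 275.2 mol/s.
Outlet (n = n₀ + ν ξ):
  C₂H₄: 392 − 1(275.2) = 116.8
  O₂: 1682 − 3(275.2) = 856.1
  N₂: 6326 (inert)
  CO₂: 0 + 2(275.2) = 550.4
  H₂O: 0 + 2(275.2) = 550.4

6330 mol/s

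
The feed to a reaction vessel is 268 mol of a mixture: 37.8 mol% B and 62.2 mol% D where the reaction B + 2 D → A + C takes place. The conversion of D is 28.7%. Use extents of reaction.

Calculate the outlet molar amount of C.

23.9 mol

D reacted = 0.287 × 166.7 = 47.84 mol; ν_D = −2, so ξ = 47.84/2 = 23.92 mol.
Outlet amounts (n = n₀ + ν ξ):
  B: 101.3 − 1(23.92) = 77.38
  D: 166.7 − 2(23.92) = 118.9
  A: 0 + 1(23.92) = 23.92
  C: 0 + 1(23.92) = 23.92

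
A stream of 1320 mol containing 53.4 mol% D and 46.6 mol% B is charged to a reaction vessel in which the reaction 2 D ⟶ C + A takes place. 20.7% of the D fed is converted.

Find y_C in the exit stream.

0.0553

D reacted = 0.207 × 704.9 = 145.9 mol; ν_D = −2, so ξ = 145.9/2 = 72.96 mol.
Outlet amounts (n = n₀ + ν ξ):
  D: 704.9 − 2(72.96) = 559
  C: 0 + 1(72.96) = 72.96
  A: 0 + 1(72.96) = 72.96
  B: 615.1 (inert)
Total out = 1320 mol; y_C = 72.96 / 1320 = 0.05527.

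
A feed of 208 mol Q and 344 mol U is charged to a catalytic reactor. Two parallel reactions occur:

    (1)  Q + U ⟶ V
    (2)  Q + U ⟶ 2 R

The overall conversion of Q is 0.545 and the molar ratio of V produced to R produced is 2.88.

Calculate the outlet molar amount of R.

Conversion of Q: Q consumed = 0.545 × 208 = 113.4 mol = 1ξ₁ + 1ξ₂.
Selectivity: 1ξ₁ / (2ξ₂) = 2.88 → ξ₁ = 5.76 ξ₂.
Substitute: (1·5.76 + 1) ξ₂ = 113.4 → ξ₂ = 16.77 mol, ξ₁ = 96.59 mol.
Outlet amounts (n = n₀ + Σ ν·ξ):
  Q: 208 − 1(96.59) − 1(16.77) = 94.64
  U: 344 − 1(96.59) − 1(16.77) = 230.6
  V: 0 + 1(96.59) = 96.59
  R: 0 + 2(16.77) = 33.54

33.5 mol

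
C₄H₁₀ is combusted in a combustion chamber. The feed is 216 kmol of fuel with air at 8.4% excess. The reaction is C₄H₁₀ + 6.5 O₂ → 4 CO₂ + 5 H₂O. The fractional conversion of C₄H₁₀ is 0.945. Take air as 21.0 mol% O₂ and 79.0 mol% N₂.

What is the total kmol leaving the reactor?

Stoichiometric O₂ = 6.5 × 216 = 1404 kmol; O₂ fed = 1404 × 1.084 = 1522 kmol.
N₂ fed = 1522 × 79/21 = 5725 kmol.
Fuel reacted = 0.945 × 216 → ξ = 204.1 kmol.
Outlet (n = n₀ + ν ξ):
  C₄H₁₀: 216 − 1(204.1) = 11.88
  O₂: 1522 − 6.5(204.1) = 195.2
  N₂: 5725 (inert)
  CO₂: 0 + 4(204.1) = 816.5
  H₂O: 0 + 5(204.1) = 1021
Total out = 11.88 + 195.2 + 5725 + 816.5 + 1021 = 7769 kmol.

7770 kmol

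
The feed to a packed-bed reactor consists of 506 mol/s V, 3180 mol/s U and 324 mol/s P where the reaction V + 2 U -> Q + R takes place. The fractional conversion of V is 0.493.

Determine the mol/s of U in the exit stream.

V reacted = 0.493 × 506 = 249.5 mol/s; ν_V = −1, so ξ = 249.5/1 = 249.5 mol/s.
Outlet amounts (n = n₀ + ν ξ):
  V: 506 − 1(249.5) = 256.5
  U: 3180 − 2(249.5) = 2681
  Q: 0 + 1(249.5) = 249.5
  R: 0 + 1(249.5) = 249.5
  P: 324 (inert)

2680 mol/s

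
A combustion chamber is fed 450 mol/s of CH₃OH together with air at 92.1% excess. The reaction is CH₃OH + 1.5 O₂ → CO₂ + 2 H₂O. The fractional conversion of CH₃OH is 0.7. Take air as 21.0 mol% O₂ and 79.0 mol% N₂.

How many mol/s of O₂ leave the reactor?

Stoichiometric O₂ = 1.5 × 450 = 675 mol/s; O₂ fed = 675 × 1.921 = 1297 mol/s.
N₂ fed = 1297 × 79/21 = 4878 mol/s.
Fuel reacted = 0.7 × 450 → ξ = 315 mol/s.
Outlet (n = n₀ + ν ξ):
  CH₃OH: 450 − 1(315) = 135
  O₂: 1297 − 1.5(315) = 824.2
  N₂: 4878 (inert)
  CO₂: 0 + 1(315) = 315
  H₂O: 0 + 2(315) = 630

824 mol/s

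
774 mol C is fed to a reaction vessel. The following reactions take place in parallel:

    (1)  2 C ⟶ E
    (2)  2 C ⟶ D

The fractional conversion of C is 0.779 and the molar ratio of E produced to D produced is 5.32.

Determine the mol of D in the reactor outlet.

Conversion of C: C consumed = 0.779 × 774 = 602.9 mol = 2ξ₁ + 2ξ₂.
Selectivity: 1ξ₁ / (1ξ₂) = 5.32 → ξ₁ = 5.32 ξ₂.
Substitute: (2·5.32 + 2) ξ₂ = 602.9 → ξ₂ = 47.7 mol, ξ₁ = 253.8 mol.
Outlet amounts (n = n₀ + Σ ν·ξ):
  C: 774 − 2(253.8) − 2(47.7) = 171.1
  E: 0 + 1(253.8) = 253.8
  D: 0 + 1(47.7) = 47.7

47.7 mol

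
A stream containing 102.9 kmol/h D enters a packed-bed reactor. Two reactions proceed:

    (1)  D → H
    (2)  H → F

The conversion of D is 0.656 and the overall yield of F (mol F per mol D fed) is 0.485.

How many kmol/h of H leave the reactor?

17.6 kmol/h

Conversion of D: D consumed = 1ξ₁ = 0.656 × 102.9 → ξ₁ = 67.5 kmol/h.
Yield of F: 1ξ₂ / 102.9 = 0.485 → ξ₂ = 49.91 kmol/h.
Outlet amounts (n = n₀ + Σ ν·ξ):
  D: 102.9 − 1(67.5) = 35.4
  H: 0 + 1(67.5) − 1(49.91) = 17.6
  F: 0 + 1(49.91) = 49.91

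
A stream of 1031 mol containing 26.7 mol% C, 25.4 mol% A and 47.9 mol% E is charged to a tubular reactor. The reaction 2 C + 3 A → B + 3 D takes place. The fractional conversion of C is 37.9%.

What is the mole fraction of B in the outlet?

0.0533

C reacted = 0.379 × 275.3 = 104.3 mol; ν_C = −2, so ξ = 104.3/2 = 52.16 mol.
Outlet amounts (n = n₀ + ν ξ):
  C: 275.3 − 2(52.16) = 170.9
  A: 261.9 − 3(52.16) = 105.4
  B: 0 + 1(52.16) = 52.16
  D: 0 + 3(52.16) = 156.5
  E: 493.8 (inert)
Total out = 978.8 mol; y_B = 52.16 / 978.8 = 0.05329.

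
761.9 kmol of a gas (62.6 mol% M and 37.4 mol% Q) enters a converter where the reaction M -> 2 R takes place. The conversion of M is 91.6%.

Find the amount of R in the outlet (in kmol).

M reacted = 0.916 × 476.9 = 436.9 kmol; ν_M = −1, so ξ = 436.9/1 = 436.9 kmol.
Outlet amounts (n = n₀ + ν ξ):
  M: 476.9 − 1(436.9) = 40.06
  R: 0 + 2(436.9) = 873.8
  Q: 285 (inert)

874 kmol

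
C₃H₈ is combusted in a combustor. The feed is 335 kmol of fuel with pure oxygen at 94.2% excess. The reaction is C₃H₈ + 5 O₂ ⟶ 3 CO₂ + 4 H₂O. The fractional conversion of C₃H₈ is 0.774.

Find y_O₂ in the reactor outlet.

0.509

Stoichiometric O₂ = 5 × 335 = 1675 kmol; O₂ fed = 1675 × 1.942 = 3253 kmol.
Fuel reacted = 0.774 × 335 → ξ = 259.3 kmol.
Outlet (n = n₀ + ν ξ):
  C₃H₈: 335 − 1(259.3) = 75.71
  O₂: 3253 − 5(259.3) = 1956
  CO₂: 0 + 3(259.3) = 777.9
  H₂O: 0 + 4(259.3) = 1037
Total out = 3847 kmol; y_O₂ = 1956 / 3847 = 0.5085.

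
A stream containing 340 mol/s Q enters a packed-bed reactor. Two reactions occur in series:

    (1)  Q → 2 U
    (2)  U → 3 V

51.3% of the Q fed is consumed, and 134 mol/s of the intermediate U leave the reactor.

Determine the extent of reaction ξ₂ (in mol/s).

Conversion of Q: Q consumed = 1ξ₁ = 0.513 × 340 → ξ₁ = 174.4 mol/s.
U balance: n_U = 0 + 2ξ₁ − 1ξ₂ = 134 → ξ₂ = (2·174.4 − 134)/1 = 214.8 mol/s.
Outlet amounts (n = n₀ + Σ ν·ξ):
  Q: 340 − 1(174.4) = 165.6
  U: 0 + 2(174.4) − 1(214.8) = 134
  V: 0 + 3(214.8) = 644.5

ξ₂ = 215 mol/s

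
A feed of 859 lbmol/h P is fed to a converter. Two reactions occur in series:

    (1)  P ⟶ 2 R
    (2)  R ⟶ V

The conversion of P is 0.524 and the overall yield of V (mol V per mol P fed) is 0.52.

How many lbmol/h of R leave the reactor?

Conversion of P: P consumed = 1ξ₁ = 0.524 × 859 → ξ₁ = 450.1 lbmol/h.
Yield of V: 1ξ₂ / 859 = 0.52 → ξ₂ = 446.7 lbmol/h.
Outlet amounts (n = n₀ + Σ ν·ξ):
  P: 859 − 1(450.1) = 408.9
  R: 0 + 2(450.1) − 1(446.7) = 453.6
  V: 0 + 1(446.7) = 446.7

454 lbmol/h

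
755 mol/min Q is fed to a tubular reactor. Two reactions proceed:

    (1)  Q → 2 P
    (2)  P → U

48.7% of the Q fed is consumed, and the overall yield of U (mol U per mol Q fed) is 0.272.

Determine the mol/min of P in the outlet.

Conversion of Q: Q consumed = 1ξ₁ = 0.487 × 755 → ξ₁ = 367.7 mol/min.
Yield of U: 1ξ₂ / 755 = 0.272 → ξ₂ = 205.4 mol/min.
Outlet amounts (n = n₀ + Σ ν·ξ):
  Q: 755 − 1(367.7) = 387.3
  P: 0 + 2(367.7) − 1(205.4) = 530
  U: 0 + 1(205.4) = 205.4

530 mol/min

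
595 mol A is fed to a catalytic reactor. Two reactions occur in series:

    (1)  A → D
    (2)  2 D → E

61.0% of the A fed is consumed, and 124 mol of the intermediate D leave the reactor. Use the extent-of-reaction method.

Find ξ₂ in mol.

ξ₂ = 119 mol

Conversion of A: A consumed = 1ξ₁ = 0.61 × 595 → ξ₁ = 362.9 mol.
D balance: n_D = 0 + 1ξ₁ − 2ξ₂ = 124 → ξ₂ = (1·362.9 − 124)/2 = 119.5 mol.
Outlet amounts (n = n₀ + Σ ν·ξ):
  A: 595 − 1(362.9) = 232.1
  D: 0 + 1(362.9) − 2(119.5) = 124
  E: 0 + 1(119.5) = 119.5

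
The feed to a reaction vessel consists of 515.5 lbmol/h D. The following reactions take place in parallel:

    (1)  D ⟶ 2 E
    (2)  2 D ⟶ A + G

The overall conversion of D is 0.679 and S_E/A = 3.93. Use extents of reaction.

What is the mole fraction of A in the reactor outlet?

0.128

Conversion of D: D consumed = 0.679 × 515.5 = 350 lbmol/h = 1ξ₁ + 2ξ₂.
Selectivity: 2ξ₁ / (1ξ₂) = 3.93 → ξ₁ = 1.965 ξ₂.
Substitute: (1·1.965 + 2) ξ₂ = 350 → ξ₂ = 88.28 lbmol/h, ξ₁ = 173.5 lbmol/h.
Outlet amounts (n = n₀ + Σ ν·ξ):
  D: 515.5 − 1(173.5) − 2(88.28) = 165.5
  E: 0 + 2(173.5) = 346.9
  A: 0 + 1(88.28) = 88.28
  G: 0 + 1(88.28) = 88.28
Total out = 689 lbmol/h; y_A = 88.28 / 689 = 0.1281.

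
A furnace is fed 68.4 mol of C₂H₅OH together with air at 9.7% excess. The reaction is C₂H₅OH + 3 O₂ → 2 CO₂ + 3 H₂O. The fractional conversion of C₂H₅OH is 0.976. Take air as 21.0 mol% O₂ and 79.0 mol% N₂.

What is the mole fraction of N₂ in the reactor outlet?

0.702

Stoichiometric O₂ = 3 × 68.4 = 205.2 mol; O₂ fed = 205.2 × 1.097 = 225.1 mol.
N₂ fed = 225.1 × 79/21 = 846.8 mol.
Fuel reacted = 0.976 × 68.4 → ξ = 66.76 mol.
Outlet (n = n₀ + ν ξ):
  C₂H₅OH: 68.4 − 1(66.76) = 1.642
  O₂: 225.1 − 3(66.76) = 24.83
  N₂: 846.8 (inert)
  CO₂: 0 + 2(66.76) = 133.5
  H₂O: 0 + 3(66.76) = 200.3
Total out = 1207 mol; y_N₂ = 846.8 / 1207 = 0.7015.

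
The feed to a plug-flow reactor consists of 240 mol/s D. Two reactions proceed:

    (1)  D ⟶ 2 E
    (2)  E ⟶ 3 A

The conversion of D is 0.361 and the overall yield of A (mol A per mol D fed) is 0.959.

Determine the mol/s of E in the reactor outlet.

96.6 mol/s

Conversion of D: D consumed = 1ξ₁ = 0.361 × 240 → ξ₁ = 86.64 mol/s.
Yield of A: 3ξ₂ / 240 = 0.959 → ξ₂ = 76.72 mol/s.
Outlet amounts (n = n₀ + Σ ν·ξ):
  D: 240 − 1(86.64) = 153.4
  E: 0 + 2(86.64) − 1(76.72) = 96.56
  A: 0 + 3(76.72) = 230.2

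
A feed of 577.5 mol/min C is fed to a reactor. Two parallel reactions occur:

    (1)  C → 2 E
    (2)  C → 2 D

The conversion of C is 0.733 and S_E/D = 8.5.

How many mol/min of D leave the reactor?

89.1 mol/min

Conversion of C: C consumed = 0.733 × 577.5 = 423.3 mol/min = 1ξ₁ + 1ξ₂.
Selectivity: 2ξ₁ / (2ξ₂) = 8.5 → ξ₁ = 8.5 ξ₂.
Substitute: (1·8.5 + 1) ξ₂ = 423.3 → ξ₂ = 44.56 mol/min, ξ₁ = 378.7 mol/min.
Outlet amounts (n = n₀ + Σ ν·ξ):
  C: 577.5 − 1(378.7) − 1(44.56) = 154.2
  E: 0 + 2(378.7) = 757.5
  D: 0 + 2(44.56) = 89.12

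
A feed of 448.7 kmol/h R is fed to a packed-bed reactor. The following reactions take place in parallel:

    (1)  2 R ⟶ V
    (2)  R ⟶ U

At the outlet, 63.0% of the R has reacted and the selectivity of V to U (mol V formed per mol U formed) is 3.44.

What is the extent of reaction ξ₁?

Conversion of R: R consumed = 0.63 × 448.7 = 282.7 kmol/h = 2ξ₁ + 1ξ₂.
Selectivity: 1ξ₁ / (1ξ₂) = 3.44 → ξ₁ = 3.44 ξ₂.
Substitute: (2·3.44 + 1) ξ₂ = 282.7 → ξ₂ = 35.87 kmol/h, ξ₁ = 123.4 kmol/h.
Outlet amounts (n = n₀ + Σ ν·ξ):
  R: 448.7 − 2(123.4) − 1(35.87) = 166
  V: 0 + 1(123.4) = 123.4
  U: 0 + 1(35.87) = 35.87

ξ₁ = 123 kmol/h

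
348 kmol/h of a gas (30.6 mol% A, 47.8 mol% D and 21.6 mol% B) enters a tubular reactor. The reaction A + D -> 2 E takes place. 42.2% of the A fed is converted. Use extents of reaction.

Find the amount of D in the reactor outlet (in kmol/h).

121 kmol/h

A reacted = 0.422 × 106.5 = 44.94 kmol/h; ν_A = −1, so ξ = 44.94/1 = 44.94 kmol/h.
Outlet amounts (n = n₀ + ν ξ):
  A: 106.5 − 1(44.94) = 61.55
  D: 166.3 − 1(44.94) = 121.4
  E: 0 + 2(44.94) = 89.88
  B: 75.17 (inert)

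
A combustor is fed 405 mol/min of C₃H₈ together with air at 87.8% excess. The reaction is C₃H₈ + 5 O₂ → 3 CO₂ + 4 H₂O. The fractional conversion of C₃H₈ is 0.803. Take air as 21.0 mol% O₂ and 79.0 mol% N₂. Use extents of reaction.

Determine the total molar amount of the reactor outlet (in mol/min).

18800 mol/min

Stoichiometric O₂ = 5 × 405 = 2025 mol/min; O₂ fed = 2025 × 1.878 = 3803 mol/min.
N₂ fed = 3803 × 79/21 = 14310 mol/min.
Fuel reacted = 0.803 × 405 → ξ = 325.2 mol/min.
Outlet (n = n₀ + ν ξ):
  C₃H₈: 405 − 1(325.2) = 79.78
  O₂: 3803 − 5(325.2) = 2177
  N₂: 14310 (inert)
  CO₂: 0 + 3(325.2) = 975.6
  H₂O: 0 + 4(325.2) = 1301
Total out = 79.78 + 2177 + 14310 + 975.6 + 1301 = 18840 mol/min.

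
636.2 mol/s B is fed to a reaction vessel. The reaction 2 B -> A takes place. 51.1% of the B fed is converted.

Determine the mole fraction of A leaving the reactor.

B reacted = 0.511 × 636.2 = 325.1 mol/s; ν_B = −2, so ξ = 325.1/2 = 162.5 mol/s.
Outlet amounts (n = n₀ + ν ξ):
  B: 636.2 − 2(162.5) = 311.1
  A: 0 + 1(162.5) = 162.5
Total out = 473.7 mol/s; y_A = 162.5 / 473.7 = 0.3432.

0.343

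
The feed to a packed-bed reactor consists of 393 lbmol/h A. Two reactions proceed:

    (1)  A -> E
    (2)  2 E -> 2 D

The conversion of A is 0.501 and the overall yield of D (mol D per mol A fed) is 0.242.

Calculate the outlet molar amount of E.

Conversion of A: A consumed = 1ξ₁ = 0.501 × 393 → ξ₁ = 196.9 lbmol/h.
Yield of D: 2ξ₂ / 393 = 0.242 → ξ₂ = 47.55 lbmol/h.
Outlet amounts (n = n₀ + Σ ν·ξ):
  A: 393 − 1(196.9) = 196.1
  E: 0 + 1(196.9) − 2(47.55) = 101.8
  D: 0 + 2(47.55) = 95.11

102 lbmol/h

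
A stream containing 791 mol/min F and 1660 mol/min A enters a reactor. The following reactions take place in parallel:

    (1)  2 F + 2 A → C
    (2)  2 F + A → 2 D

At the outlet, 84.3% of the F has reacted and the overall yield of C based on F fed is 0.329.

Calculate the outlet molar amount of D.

146 mol/min

Yield of C: 1ξ₁ / 791 = 0.329 → ξ₁ = 260.2 mol/min.
Conversion of F: 2ξ₁ + 2ξ₂ = 0.843 × 791 = 666.8 → ξ₂ = 73.17 mol/min.
Outlet amounts (n = n₀ + Σ ν·ξ):
  F: 791 − 2(260.2) − 2(73.17) = 124.2
  A: 1660 − 2(260.2) − 1(73.17) = 1066
  C: 0 + 1(260.2) = 260.2
  D: 0 + 2(73.17) = 146.3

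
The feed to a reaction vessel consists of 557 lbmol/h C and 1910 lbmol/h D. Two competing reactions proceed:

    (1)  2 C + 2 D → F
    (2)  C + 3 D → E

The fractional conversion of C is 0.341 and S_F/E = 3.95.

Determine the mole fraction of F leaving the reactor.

0.0392

Conversion of C: C consumed = 0.341 × 557 = 189.9 lbmol/h = 2ξ₁ + 1ξ₂.
Selectivity: 1ξ₁ / (1ξ₂) = 3.95 → ξ₁ = 3.95 ξ₂.
Substitute: (2·3.95 + 1) ξ₂ = 189.9 → ξ₂ = 21.34 lbmol/h, ξ₁ = 84.3 lbmol/h.
Outlet amounts (n = n₀ + Σ ν·ξ):
  C: 557 − 2(84.3) − 1(21.34) = 367.1
  D: 1910 − 2(84.3) − 3(21.34) = 1677
  F: 0 + 1(84.3) = 84.3
  E: 0 + 1(21.34) = 21.34
Total out = 2150 lbmol/h; y_F = 84.3 / 2150 = 0.03921.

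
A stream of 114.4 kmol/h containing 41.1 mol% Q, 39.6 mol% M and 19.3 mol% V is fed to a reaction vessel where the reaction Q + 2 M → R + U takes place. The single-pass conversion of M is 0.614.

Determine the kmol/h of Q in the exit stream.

M reacted = 0.614 × 45.3 = 27.82 kmol/h; ν_M = −2, so ξ = 27.82/2 = 13.91 kmol/h.
Outlet amounts (n = n₀ + ν ξ):
  Q: 47.02 − 1(13.91) = 33.11
  M: 45.3 − 2(13.91) = 17.49
  R: 0 + 1(13.91) = 13.91
  U: 0 + 1(13.91) = 13.91
  V: 22.08 (inert)

33.1 kmol/h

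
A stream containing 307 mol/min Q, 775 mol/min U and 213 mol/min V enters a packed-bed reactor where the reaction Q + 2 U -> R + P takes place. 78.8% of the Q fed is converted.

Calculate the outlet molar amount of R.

242 mol/min

Q reacted = 0.788 × 307 = 241.9 mol/min; ν_Q = −1, so ξ = 241.9/1 = 241.9 mol/min.
Outlet amounts (n = n₀ + ν ξ):
  Q: 307 − 1(241.9) = 65.08
  U: 775 − 2(241.9) = 291.2
  R: 0 + 1(241.9) = 241.9
  P: 0 + 1(241.9) = 241.9
  V: 213 (inert)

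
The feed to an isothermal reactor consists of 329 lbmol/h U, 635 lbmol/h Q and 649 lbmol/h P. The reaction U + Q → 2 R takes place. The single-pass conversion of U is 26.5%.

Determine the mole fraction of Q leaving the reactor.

0.34

U reacted = 0.265 × 329 = 87.19 lbmol/h; ν_U = −1, so ξ = 87.19/1 = 87.19 lbmol/h.
Outlet amounts (n = n₀ + ν ξ):
  U: 329 − 1(87.19) = 241.8
  Q: 635 − 1(87.19) = 547.8
  R: 0 + 2(87.19) = 174.4
  P: 649 (inert)
Total out = 1613 lbmol/h; y_Q = 547.8 / 1613 = 0.3396.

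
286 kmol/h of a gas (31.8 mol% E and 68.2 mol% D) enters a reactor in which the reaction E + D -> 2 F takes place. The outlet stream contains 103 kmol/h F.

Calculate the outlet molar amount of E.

For F: n = n₀ + 2ξ → 103 = 0 + 2ξ, giving ξ = 51.5 kmol/h.
Outlet amounts (n = n₀ + ν ξ):
  E: 90.95 − 1(51.5) = 39.45
  D: 195.1 − 1(51.5) = 143.6
  F: 0 + 2(51.5) = 103

39.4 kmol/h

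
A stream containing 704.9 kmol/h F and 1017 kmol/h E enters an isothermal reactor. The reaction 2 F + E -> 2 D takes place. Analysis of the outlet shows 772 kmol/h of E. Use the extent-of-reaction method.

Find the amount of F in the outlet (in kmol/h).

For E: n = n₀ − 1ξ → 772 = 1017 − 1ξ, giving ξ = 245 kmol/h.
Outlet amounts (n = n₀ + ν ξ):
  F: 704.9 − 2(245) = 214.9
  E: 1017 − 1(245) = 772
  D: 0 + 2(245) = 490

215 kmol/h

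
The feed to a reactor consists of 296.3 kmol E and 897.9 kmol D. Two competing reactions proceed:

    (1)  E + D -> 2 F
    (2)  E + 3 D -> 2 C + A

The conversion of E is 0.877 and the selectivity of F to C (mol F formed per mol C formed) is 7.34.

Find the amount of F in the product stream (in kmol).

457 kmol

Conversion of E: E consumed = 0.877 × 296.3 = 259.9 kmol = 1ξ₁ + 1ξ₂.
Selectivity: 2ξ₁ / (2ξ₂) = 7.34 → ξ₁ = 7.34 ξ₂.
Substitute: (1·7.34 + 1) ξ₂ = 259.9 → ξ₂ = 31.16 kmol, ξ₁ = 228.7 kmol.
Outlet amounts (n = n₀ + Σ ν·ξ):
  E: 296.3 − 1(228.7) − 1(31.16) = 36.44
  D: 897.9 − 1(228.7) − 3(31.16) = 575.7
  F: 0 + 2(228.7) = 457.4
  C: 0 + 2(31.16) = 62.32
  A: 0 + 1(31.16) = 31.16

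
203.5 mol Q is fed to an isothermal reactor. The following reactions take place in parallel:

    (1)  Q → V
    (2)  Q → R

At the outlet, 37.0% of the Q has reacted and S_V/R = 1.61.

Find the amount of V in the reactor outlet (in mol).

46.4 mol

Conversion of Q: Q consumed = 0.37 × 203.5 = 75.3 mol = 1ξ₁ + 1ξ₂.
Selectivity: 1ξ₁ / (1ξ₂) = 1.61 → ξ₁ = 1.61 ξ₂.
Substitute: (1·1.61 + 1) ξ₂ = 75.3 → ξ₂ = 28.85 mol, ξ₁ = 46.45 mol.
Outlet amounts (n = n₀ + Σ ν·ξ):
  Q: 203.5 − 1(46.45) − 1(28.85) = 128.2
  V: 0 + 1(46.45) = 46.45
  R: 0 + 1(28.85) = 28.85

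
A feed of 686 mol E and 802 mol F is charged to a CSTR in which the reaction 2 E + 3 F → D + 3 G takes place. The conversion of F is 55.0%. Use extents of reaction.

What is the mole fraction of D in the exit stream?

F reacted = 0.55 × 802 = 441.1 mol; ν_F = −3, so ξ = 441.1/3 = 147 mol.
Outlet amounts (n = n₀ + ν ξ):
  E: 686 − 2(147) = 391.9
  F: 802 − 3(147) = 360.9
  D: 0 + 1(147) = 147
  G: 0 + 3(147) = 441.1
Total out = 1341 mol; y_D = 147 / 1341 = 0.1096.

0.11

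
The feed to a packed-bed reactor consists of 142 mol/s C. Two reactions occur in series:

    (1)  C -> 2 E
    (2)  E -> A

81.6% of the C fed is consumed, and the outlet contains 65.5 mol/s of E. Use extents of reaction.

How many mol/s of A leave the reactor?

Conversion of C: C consumed = 1ξ₁ = 0.816 × 142 → ξ₁ = 115.9 mol/s.
E balance: n_E = 0 + 2ξ₁ − 1ξ₂ = 65.5 → ξ₂ = (2·115.9 − 65.5)/1 = 166.2 mol/s.
Outlet amounts (n = n₀ + Σ ν·ξ):
  C: 142 − 1(115.9) = 26.13
  E: 0 + 2(115.9) − 1(166.2) = 65.5
  A: 0 + 1(166.2) = 166.2

166 mol/s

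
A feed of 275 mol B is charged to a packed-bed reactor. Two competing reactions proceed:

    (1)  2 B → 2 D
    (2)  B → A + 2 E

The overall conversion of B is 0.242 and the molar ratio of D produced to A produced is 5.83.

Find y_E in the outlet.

Conversion of B: B consumed = 0.242 × 275 = 66.55 mol = 2ξ₁ + 1ξ₂.
Selectivity: 2ξ₁ / (1ξ₂) = 5.83 → ξ₁ = 2.915 ξ₂.
Substitute: (2·2.915 + 1) ξ₂ = 66.55 → ξ₂ = 9.744 mol, ξ₁ = 28.4 mol.
Outlet amounts (n = n₀ + Σ ν·ξ):
  B: 275 − 2(28.4) − 1(9.744) = 208.4
  D: 0 + 2(28.4) = 56.81
  A: 0 + 1(9.744) = 9.744
  E: 0 + 2(9.744) = 19.49
Total out = 294.5 mol; y_E = 19.49 / 294.5 = 0.06617.

0.0662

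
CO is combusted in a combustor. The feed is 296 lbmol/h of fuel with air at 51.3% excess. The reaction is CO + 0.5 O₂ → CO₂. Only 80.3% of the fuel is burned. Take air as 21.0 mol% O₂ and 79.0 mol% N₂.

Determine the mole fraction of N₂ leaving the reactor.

Stoichiometric O₂ = 0.5 × 296 = 148 lbmol/h; O₂ fed = 148 × 1.513 = 223.9 lbmol/h.
N₂ fed = 223.9 × 79/21 = 842.4 lbmol/h.
Fuel reacted = 0.803 × 296 → ξ = 237.7 lbmol/h.
Outlet (n = n₀ + ν ξ):
  CO: 296 − 1(237.7) = 58.31
  O₂: 223.9 − 0.5(237.7) = 105.1
  N₂: 842.4 (inert)
  CO₂: 0 + 1(237.7) = 237.7
Total out = 1243 lbmol/h; y_N₂ = 842.4 / 1243 = 0.6774.

0.677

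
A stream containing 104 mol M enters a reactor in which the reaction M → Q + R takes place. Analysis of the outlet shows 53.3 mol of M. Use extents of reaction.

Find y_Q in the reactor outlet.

0.328

For M: n = n₀ − 1ξ → 53.3 = 104 − 1ξ, giving ξ = 50.7 mol.
Outlet amounts (n = n₀ + ν ξ):
  M: 104 − 1(50.7) = 53.3
  Q: 0 + 1(50.7) = 50.7
  R: 0 + 1(50.7) = 50.7
Total out = 154.7 mol; y_Q = 50.7 / 154.7 = 0.3277.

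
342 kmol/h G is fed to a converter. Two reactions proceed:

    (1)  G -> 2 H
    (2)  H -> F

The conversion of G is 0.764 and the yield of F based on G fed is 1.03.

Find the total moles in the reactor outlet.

Conversion of G: G consumed = 1ξ₁ = 0.764 × 342 → ξ₁ = 261.3 kmol/h.
Yield of F: 1ξ₂ / 342 = 1.03 → ξ₂ = 352.3 kmol/h.
Outlet amounts (n = n₀ + Σ ν·ξ):
  G: 342 − 1(261.3) = 80.71
  H: 0 + 2(261.3) − 1(352.3) = 170.3
  F: 0 + 1(352.3) = 352.3
Total out = 80.71 + 170.3 + 352.3 = 603.3 kmol/h.

603 kmol/h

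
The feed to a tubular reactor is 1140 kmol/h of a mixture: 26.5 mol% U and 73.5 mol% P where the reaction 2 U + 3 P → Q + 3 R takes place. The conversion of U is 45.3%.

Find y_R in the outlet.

0.192

U reacted = 0.453 × 302.1 = 136.9 kmol/h; ν_U = −2, so ξ = 136.9/2 = 68.43 kmol/h.
Outlet amounts (n = n₀ + ν ξ):
  U: 302.1 − 2(68.43) = 165.2
  P: 837.9 − 3(68.43) = 632.6
  Q: 0 + 1(68.43) = 68.43
  R: 0 + 3(68.43) = 205.3
Total out = 1072 kmol/h; y_R = 205.3 / 1072 = 0.1916.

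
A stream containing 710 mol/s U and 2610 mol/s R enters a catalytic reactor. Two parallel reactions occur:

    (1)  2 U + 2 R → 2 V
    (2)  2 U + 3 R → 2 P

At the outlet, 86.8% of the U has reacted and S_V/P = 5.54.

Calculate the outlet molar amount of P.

Conversion of U: U consumed = 0.868 × 710 = 616.3 mol/s = 2ξ₁ + 2ξ₂.
Selectivity: 2ξ₁ / (2ξ₂) = 5.54 → ξ₁ = 5.54 ξ₂.
Substitute: (2·5.54 + 2) ξ₂ = 616.3 → ξ₂ = 47.12 mol/s, ξ₁ = 261 mol/s.
Outlet amounts (n = n₀ + Σ ν·ξ):
  U: 710 − 2(261) − 2(47.12) = 93.72
  R: 2610 − 2(261) − 3(47.12) = 1947
  V: 0 + 2(261) = 522
  P: 0 + 2(47.12) = 94.23

94.2 mol/s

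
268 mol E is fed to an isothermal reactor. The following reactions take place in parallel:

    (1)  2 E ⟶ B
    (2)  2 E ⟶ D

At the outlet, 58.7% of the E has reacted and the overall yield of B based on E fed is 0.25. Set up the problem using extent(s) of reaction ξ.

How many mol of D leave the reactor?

11.7 mol

Yield of B: 1ξ₁ / 268 = 0.25 → ξ₁ = 67 mol.
Conversion of E: 2ξ₁ + 2ξ₂ = 0.587 × 268 = 157.3 → ξ₂ = 11.66 mol.
Outlet amounts (n = n₀ + Σ ν·ξ):
  E: 268 − 2(67) − 2(11.66) = 110.7
  B: 0 + 1(67) = 67
  D: 0 + 1(11.66) = 11.66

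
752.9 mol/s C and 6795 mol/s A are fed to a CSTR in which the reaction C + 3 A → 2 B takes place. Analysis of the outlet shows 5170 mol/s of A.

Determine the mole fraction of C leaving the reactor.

0.0327

For A: n = n₀ − 3ξ → 5170 = 6795 − 3ξ, giving ξ = 541.7 mol/s.
Outlet amounts (n = n₀ + ν ξ):
  C: 752.9 − 1(541.7) = 211.2
  A: 6795 − 3(541.7) = 5170
  B: 0 + 2(541.7) = 1083
Total out = 6465 mol/s; y_C = 211.2 / 6465 = 0.03268.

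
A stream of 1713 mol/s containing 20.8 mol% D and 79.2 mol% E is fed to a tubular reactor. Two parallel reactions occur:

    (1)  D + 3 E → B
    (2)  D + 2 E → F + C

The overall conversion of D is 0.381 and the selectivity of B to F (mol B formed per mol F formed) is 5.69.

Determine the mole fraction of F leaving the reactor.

0.0151

Conversion of D: D consumed = 0.381 × 356.3 = 135.8 mol/s = 1ξ₁ + 1ξ₂.
Selectivity: 1ξ₁ / (1ξ₂) = 5.69 → ξ₁ = 5.69 ξ₂.
Substitute: (1·5.69 + 1) ξ₂ = 135.8 → ξ₂ = 20.29 mol/s, ξ₁ = 115.5 mol/s.
Outlet amounts (n = n₀ + Σ ν·ξ):
  D: 356.3 − 1(115.5) − 1(20.29) = 220.6
  E: 1357 − 3(115.5) − 2(20.29) = 969.7
  B: 0 + 1(115.5) = 115.5
  F: 0 + 1(20.29) = 20.29
  C: 0 + 1(20.29) = 20.29
Total out = 1346 mol/s; y_F = 20.29 / 1346 = 0.01507.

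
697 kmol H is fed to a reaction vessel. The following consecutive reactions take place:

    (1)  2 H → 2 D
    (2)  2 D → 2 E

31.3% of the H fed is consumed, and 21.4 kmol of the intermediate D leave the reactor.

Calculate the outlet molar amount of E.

197 kmol

Conversion of H: H consumed = 2ξ₁ = 0.313 × 697 → ξ₁ = 109.1 kmol.
D balance: n_D = 0 + 2ξ₁ − 2ξ₂ = 21.4 → ξ₂ = (2·109.1 − 21.4)/2 = 98.38 kmol.
Outlet amounts (n = n₀ + Σ ν·ξ):
  H: 697 − 2(109.1) = 478.8
  D: 0 + 2(109.1) − 2(98.38) = 21.4
  E: 0 + 2(98.38) = 196.8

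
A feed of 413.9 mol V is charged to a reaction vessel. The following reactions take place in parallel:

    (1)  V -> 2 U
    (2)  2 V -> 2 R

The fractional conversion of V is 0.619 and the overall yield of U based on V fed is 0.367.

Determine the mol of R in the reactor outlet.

Yield of U: 2ξ₁ / 413.9 = 0.367 → ξ₁ = 75.95 mol.
Conversion of V: 1ξ₁ + 2ξ₂ = 0.619 × 413.9 = 256.2 → ξ₂ = 90.13 mol.
Outlet amounts (n = n₀ + Σ ν·ξ):
  V: 413.9 − 1(75.95) − 2(90.13) = 157.7
  U: 0 + 2(75.95) = 151.9
  R: 0 + 2(90.13) = 180.3

180 mol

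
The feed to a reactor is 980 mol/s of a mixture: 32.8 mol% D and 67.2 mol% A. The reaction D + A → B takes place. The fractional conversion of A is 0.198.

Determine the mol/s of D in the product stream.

A reacted = 0.198 × 658.6 = 130.4 mol/s; ν_A = −1, so ξ = 130.4/1 = 130.4 mol/s.
Outlet amounts (n = n₀ + ν ξ):
  D: 321.4 − 1(130.4) = 191
  A: 658.6 − 1(130.4) = 528.2
  B: 0 + 1(130.4) = 130.4

191 mol/s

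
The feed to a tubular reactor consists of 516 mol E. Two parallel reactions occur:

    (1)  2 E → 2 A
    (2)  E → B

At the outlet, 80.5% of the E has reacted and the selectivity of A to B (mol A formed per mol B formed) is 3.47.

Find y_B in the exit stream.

0.18

Conversion of E: E consumed = 0.805 × 516 = 415.4 mol = 2ξ₁ + 1ξ₂.
Selectivity: 2ξ₁ / (1ξ₂) = 3.47 → ξ₁ = 1.735 ξ₂.
Substitute: (2·1.735 + 1) ξ₂ = 415.4 → ξ₂ = 92.93 mol, ξ₁ = 161.2 mol.
Outlet amounts (n = n₀ + Σ ν·ξ):
  E: 516 − 2(161.2) − 1(92.93) = 100.6
  A: 0 + 2(161.2) = 322.5
  B: 0 + 1(92.93) = 92.93
Total out = 516 mol; y_B = 92.93 / 516 = 0.1801.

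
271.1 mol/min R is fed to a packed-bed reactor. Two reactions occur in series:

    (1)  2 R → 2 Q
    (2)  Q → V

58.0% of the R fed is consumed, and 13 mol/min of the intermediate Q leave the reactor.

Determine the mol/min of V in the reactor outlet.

Conversion of R: R consumed = 2ξ₁ = 0.58 × 271.1 → ξ₁ = 78.62 mol/min.
Q balance: n_Q = 0 + 2ξ₁ − 1ξ₂ = 13 → ξ₂ = (2·78.62 − 13)/1 = 144.2 mol/min.
Outlet amounts (n = n₀ + Σ ν·ξ):
  R: 271.1 − 2(78.62) = 113.9
  Q: 0 + 2(78.62) − 1(144.2) = 13
  V: 0 + 1(144.2) = 144.2

144 mol/min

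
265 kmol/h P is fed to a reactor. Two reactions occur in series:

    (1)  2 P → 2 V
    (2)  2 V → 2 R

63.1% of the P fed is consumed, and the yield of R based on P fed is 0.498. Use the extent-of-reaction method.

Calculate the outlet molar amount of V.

35.2 kmol/h

Conversion of P: P consumed = 2ξ₁ = 0.631 × 265 → ξ₁ = 83.61 kmol/h.
Yield of R: 2ξ₂ / 265 = 0.498 → ξ₂ = 65.98 kmol/h.
Outlet amounts (n = n₀ + Σ ν·ξ):
  P: 265 − 2(83.61) = 97.78
  V: 0 + 2(83.61) − 2(65.98) = 35.25
  R: 0 + 2(65.98) = 132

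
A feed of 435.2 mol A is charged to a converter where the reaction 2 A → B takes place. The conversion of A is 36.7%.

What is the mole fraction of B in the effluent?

0.225

A reacted = 0.367 × 435.2 = 159.7 mol; ν_A = −2, so ξ = 159.7/2 = 79.86 mol.
Outlet amounts (n = n₀ + ν ξ):
  A: 435.2 − 2(79.86) = 275.5
  B: 0 + 1(79.86) = 79.86
Total out = 355.3 mol; y_B = 79.86 / 355.3 = 0.2247.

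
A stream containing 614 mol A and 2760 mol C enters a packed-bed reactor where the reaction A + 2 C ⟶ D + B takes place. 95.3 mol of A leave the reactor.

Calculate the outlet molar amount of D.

For A: n = n₀ − 1ξ → 95.3 = 614 − 1ξ, giving ξ = 518.7 mol.
Outlet amounts (n = n₀ + ν ξ):
  A: 614 − 1(518.7) = 95.3
  C: 2760 − 2(518.7) = 1723
  D: 0 + 1(518.7) = 518.7
  B: 0 + 1(518.7) = 518.7

519 mol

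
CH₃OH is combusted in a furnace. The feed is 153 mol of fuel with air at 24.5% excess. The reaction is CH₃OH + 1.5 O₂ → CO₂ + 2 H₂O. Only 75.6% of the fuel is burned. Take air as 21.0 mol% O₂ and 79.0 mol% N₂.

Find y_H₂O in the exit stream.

Stoichiometric O₂ = 1.5 × 153 = 229.5 mol; O₂ fed = 229.5 × 1.245 = 285.7 mol.
N₂ fed = 285.7 × 79/21 = 1075 mol.
Fuel reacted = 0.756 × 153 → ξ = 115.7 mol.
Outlet (n = n₀ + ν ξ):
  CH₃OH: 153 − 1(115.7) = 37.33
  O₂: 285.7 − 1.5(115.7) = 112.2
  N₂: 1075 (inert)
  CO₂: 0 + 1(115.7) = 115.7
  H₂O: 0 + 2(115.7) = 231.3
Total out = 1571 mol; y_H₂O = 231.3 / 1571 = 0.1472.

0.147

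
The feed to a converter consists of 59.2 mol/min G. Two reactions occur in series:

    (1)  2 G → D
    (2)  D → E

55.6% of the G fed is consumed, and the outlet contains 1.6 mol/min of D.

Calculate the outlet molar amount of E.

14.9 mol/min

Conversion of G: G consumed = 2ξ₁ = 0.556 × 59.2 → ξ₁ = 16.46 mol/min.
D balance: n_D = 0 + 1ξ₁ − 1ξ₂ = 1.6 → ξ₂ = (1·16.46 − 1.6)/1 = 14.86 mol/min.
Outlet amounts (n = n₀ + Σ ν·ξ):
  G: 59.2 − 2(16.46) = 26.28
  D: 0 + 1(16.46) − 1(14.86) = 1.6
  E: 0 + 1(14.86) = 14.86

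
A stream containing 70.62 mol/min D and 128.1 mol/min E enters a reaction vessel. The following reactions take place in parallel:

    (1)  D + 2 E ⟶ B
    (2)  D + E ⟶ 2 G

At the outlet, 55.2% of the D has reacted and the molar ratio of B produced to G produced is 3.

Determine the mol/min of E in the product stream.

Conversion of D: D consumed = 0.552 × 70.62 = 38.98 mol/min = 1ξ₁ + 1ξ₂.
Selectivity: 1ξ₁ / (2ξ₂) = 3 → ξ₁ = 6 ξ₂.
Substitute: (1·6 + 1) ξ₂ = 38.98 → ξ₂ = 5.569 mol/min, ξ₁ = 33.41 mol/min.
Outlet amounts (n = n₀ + Σ ν·ξ):
  D: 70.62 − 1(33.41) − 1(5.569) = 31.64
  E: 128.1 − 2(33.41) − 1(5.569) = 55.7
  B: 0 + 1(33.41) = 33.41
  G: 0 + 2(5.569) = 11.14

55.7 mol/min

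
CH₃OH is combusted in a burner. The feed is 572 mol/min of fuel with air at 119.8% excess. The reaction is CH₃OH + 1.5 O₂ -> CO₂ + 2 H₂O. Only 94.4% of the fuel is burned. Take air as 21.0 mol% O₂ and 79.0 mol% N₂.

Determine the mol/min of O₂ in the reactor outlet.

1080 mol/min

Stoichiometric O₂ = 1.5 × 572 = 858 mol/min; O₂ fed = 858 × 2.198 = 1886 mol/min.
N₂ fed = 1886 × 79/21 = 7095 mol/min.
Fuel reacted = 0.944 × 572 → ξ = 540 mol/min.
Outlet (n = n₀ + ν ξ):
  CH₃OH: 572 − 1(540) = 32.03
  O₂: 1886 − 1.5(540) = 1076
  N₂: 7095 (inert)
  CO₂: 0 + 1(540) = 540
  H₂O: 0 + 2(540) = 1080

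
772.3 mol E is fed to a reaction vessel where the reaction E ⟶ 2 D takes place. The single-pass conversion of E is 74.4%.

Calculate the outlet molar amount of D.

1150 mol

E reacted = 0.744 × 772.3 = 574.6 mol; ν_E = −1, so ξ = 574.6/1 = 574.6 mol.
Outlet amounts (n = n₀ + ν ξ):
  E: 772.3 − 1(574.6) = 197.7
  D: 0 + 2(574.6) = 1149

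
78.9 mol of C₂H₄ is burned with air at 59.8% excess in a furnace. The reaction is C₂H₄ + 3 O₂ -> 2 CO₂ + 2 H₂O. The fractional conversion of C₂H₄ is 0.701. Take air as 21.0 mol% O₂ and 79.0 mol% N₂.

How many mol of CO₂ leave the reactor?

111 mol

Stoichiometric O₂ = 3 × 78.9 = 236.7 mol; O₂ fed = 236.7 × 1.598 = 378.2 mol.
N₂ fed = 378.2 × 79/21 = 1423 mol.
Fuel reacted = 0.701 × 78.9 → ξ = 55.31 mol.
Outlet (n = n₀ + ν ξ):
  C₂H₄: 78.9 − 1(55.31) = 23.59
  O₂: 378.2 − 3(55.31) = 212.3
  N₂: 1423 (inert)
  CO₂: 0 + 2(55.31) = 110.6
  H₂O: 0 + 2(55.31) = 110.6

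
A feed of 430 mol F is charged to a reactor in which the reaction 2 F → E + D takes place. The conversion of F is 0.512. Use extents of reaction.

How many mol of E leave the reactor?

F reacted = 0.512 × 430 = 220.2 mol; ν_F = −2, so ξ = 220.2/2 = 110.1 mol.
Outlet amounts (n = n₀ + ν ξ):
  F: 430 − 2(110.1) = 209.8
  E: 0 + 1(110.1) = 110.1
  D: 0 + 1(110.1) = 110.1

110 mol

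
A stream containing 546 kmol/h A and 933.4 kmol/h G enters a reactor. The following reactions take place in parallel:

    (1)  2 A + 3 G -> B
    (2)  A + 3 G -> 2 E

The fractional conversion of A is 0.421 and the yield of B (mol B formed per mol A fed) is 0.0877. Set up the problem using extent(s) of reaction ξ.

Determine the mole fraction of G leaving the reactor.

Yield of B: 1ξ₁ / 546 = 0.0877 → ξ₁ = 47.88 kmol/h.
Conversion of A: 2ξ₁ + 1ξ₂ = 0.421 × 546 = 229.9 → ξ₂ = 134.1 kmol/h.
Outlet amounts (n = n₀ + Σ ν·ξ):
  A: 546 − 2(47.88) − 1(134.1) = 316.1
  G: 933.4 − 3(47.88) − 3(134.1) = 387.5
  B: 0 + 1(47.88) = 47.88
  E: 0 + 2(134.1) = 268.2
Total out = 1020 kmol/h; y_G = 387.5 / 1020 = 0.38.

0.38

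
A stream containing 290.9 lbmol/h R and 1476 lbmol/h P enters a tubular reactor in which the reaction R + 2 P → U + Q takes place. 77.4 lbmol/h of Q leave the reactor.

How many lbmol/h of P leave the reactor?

For Q: n = n₀ + 1ξ → 77.4 = 0 + 1ξ, giving ξ = 77.4 lbmol/h.
Outlet amounts (n = n₀ + ν ξ):
  R: 290.9 − 1(77.4) = 213.5
  P: 1476 − 2(77.4) = 1321
  U: 0 + 1(77.4) = 77.4
  Q: 0 + 1(77.4) = 77.4

1320 lbmol/h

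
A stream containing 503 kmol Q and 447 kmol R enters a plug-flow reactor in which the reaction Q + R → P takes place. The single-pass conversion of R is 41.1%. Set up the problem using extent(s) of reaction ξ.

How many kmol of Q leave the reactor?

319 kmol

R reacted = 0.411 × 447 = 183.7 kmol; ν_R = −1, so ξ = 183.7/1 = 183.7 kmol.
Outlet amounts (n = n₀ + ν ξ):
  Q: 503 − 1(183.7) = 319.3
  R: 447 − 1(183.7) = 263.3
  P: 0 + 1(183.7) = 183.7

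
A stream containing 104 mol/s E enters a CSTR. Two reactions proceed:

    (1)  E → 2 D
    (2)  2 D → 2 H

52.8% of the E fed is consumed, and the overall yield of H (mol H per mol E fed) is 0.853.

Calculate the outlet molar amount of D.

21.1 mol/s

Conversion of E: E consumed = 1ξ₁ = 0.528 × 104 → ξ₁ = 54.91 mol/s.
Yield of H: 2ξ₂ / 104 = 0.853 → ξ₂ = 44.36 mol/s.
Outlet amounts (n = n₀ + Σ ν·ξ):
  E: 104 − 1(54.91) = 49.09
  D: 0 + 2(54.91) − 2(44.36) = 21.11
  H: 0 + 2(44.36) = 88.71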